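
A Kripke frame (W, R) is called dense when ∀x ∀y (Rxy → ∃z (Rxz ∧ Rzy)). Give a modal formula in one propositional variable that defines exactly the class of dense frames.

The condition is density. The C4 schema □□r → □r defines it.
Suppose □□r→□r is valid. Take Rxy and set V(r)={w : xR²w}. Then □□r at x, so □r at x, so r at y, i.e. ∃z(Rxz∧Rzy).

□□r → □r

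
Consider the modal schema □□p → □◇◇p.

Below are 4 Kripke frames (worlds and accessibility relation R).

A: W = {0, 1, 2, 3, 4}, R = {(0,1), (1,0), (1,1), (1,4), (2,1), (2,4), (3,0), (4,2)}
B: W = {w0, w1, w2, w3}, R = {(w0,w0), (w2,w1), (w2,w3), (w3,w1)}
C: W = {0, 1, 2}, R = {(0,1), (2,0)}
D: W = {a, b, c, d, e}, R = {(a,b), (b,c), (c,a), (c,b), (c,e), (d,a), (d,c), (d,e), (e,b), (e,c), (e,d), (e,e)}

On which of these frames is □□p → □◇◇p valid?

The schema corresponds to a generalized confluence (Geach) condition: ∀x ∀z (xRz → ∃w (xR²w ∧ zR²w)).
A: ✓.
B: fails — w2Rw1 but no w with w2R²w and w1R²w.
C: fails — 0R1 but no w with 0R²w and 1R²w.
D: fails — aRb but no w with aR²w and bR²w.
Valid on: A.

A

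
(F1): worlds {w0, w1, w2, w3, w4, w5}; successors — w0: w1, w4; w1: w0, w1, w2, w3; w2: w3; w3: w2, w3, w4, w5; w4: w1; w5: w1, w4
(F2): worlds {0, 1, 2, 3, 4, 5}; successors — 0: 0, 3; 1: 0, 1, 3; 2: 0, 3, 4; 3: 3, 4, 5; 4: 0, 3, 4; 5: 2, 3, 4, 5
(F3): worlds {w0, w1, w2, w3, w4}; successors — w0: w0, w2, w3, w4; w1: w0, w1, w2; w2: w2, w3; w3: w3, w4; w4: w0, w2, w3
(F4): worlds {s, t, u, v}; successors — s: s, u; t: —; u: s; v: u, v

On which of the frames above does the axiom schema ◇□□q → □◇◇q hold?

The schema corresponds to a generalized confluence (Geach) condition: ∀x ∀y ∀z ((xRy ∧ xRz) → ∃w (yR²w ∧ zR²w)).
(F1): satisfies the condition.
(F2): satisfies the condition.
(F3): satisfies the condition.
(F4): satisfies the condition.

(F1), (F2), (F3), (F4)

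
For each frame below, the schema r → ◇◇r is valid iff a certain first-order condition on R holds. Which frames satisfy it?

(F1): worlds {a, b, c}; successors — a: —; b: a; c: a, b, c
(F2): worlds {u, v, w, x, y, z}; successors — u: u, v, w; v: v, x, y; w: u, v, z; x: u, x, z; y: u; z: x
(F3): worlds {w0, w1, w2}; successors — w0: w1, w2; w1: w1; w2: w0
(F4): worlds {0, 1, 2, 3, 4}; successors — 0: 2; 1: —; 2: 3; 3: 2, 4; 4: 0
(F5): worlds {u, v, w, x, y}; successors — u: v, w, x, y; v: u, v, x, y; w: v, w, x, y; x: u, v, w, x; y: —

(F3)

This is the axiom for a generalized confluence (Geach) condition; its first-order frame correspondent is ∀x ∃w (x = w ∧ xR²w).
(F1): fails — at a but no w with a=w and aR²w.
(F2): fails — at y but no t with y=t and yR²t.
(F3): condition met.
(F4): fails — at 0 but no w with 0=w and 0R²w.
(F5): fails — at y but no t with y=t and yR²t.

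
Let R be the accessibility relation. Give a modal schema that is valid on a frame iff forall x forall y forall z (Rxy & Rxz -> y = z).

◇s → □s

The condition is partial functionality. The CD schema ◇s → □s defines it.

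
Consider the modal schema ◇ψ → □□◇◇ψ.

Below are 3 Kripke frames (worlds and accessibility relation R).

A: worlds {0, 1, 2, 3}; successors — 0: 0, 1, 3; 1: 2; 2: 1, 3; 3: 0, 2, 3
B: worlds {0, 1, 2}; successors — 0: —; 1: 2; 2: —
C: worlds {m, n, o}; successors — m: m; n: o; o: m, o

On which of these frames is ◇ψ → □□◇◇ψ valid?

The schema corresponds to a generalized confluence (Geach) condition: ∀x ∀y ∀z ((xRy ∧ xR²z) → ∃w (y = w ∧ zR²w)).
A: fails — 0R0, 0R²1 but no w with 0=w and 1R²w.
B: holds.
C: fails — nRo, nR²m but no w with o=w and mR²w.
Valid on: B.

B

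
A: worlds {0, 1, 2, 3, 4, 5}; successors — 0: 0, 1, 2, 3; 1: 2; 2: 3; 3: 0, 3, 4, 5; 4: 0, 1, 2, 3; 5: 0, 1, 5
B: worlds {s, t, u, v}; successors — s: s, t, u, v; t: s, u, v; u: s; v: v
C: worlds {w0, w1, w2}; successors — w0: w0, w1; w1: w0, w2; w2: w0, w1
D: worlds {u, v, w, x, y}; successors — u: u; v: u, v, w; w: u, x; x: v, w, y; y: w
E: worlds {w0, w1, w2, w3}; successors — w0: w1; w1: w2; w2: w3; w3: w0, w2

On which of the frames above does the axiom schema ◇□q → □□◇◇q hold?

C

The schema corresponds to a generalized confluence (Geach) condition: ∀x ∀y ∀z ((xRy ∧ xR²z) → ∃w (yRw ∧ zR²w)).
A: fails — 0R1, 0R²1 but no w with 1Rw and 1R²w.
B: fails — sRu, sR²v but no w with uRw and vR²w.
C: ✓.
D: fails — wRx, wR²u but no t with xRt and uR²t.
E: fails — w3Rw0, w3R²w1 but no w with w0Rw and w1R²w.
Valid on: C.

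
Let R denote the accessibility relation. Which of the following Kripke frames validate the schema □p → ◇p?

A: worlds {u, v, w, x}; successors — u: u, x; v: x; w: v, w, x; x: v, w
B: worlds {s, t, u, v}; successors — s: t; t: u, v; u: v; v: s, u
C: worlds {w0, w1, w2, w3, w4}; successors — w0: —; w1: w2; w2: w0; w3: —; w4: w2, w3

A, B

Frame correspondent (Sahlqvist): ∀x ∃y Rxy — i.e. seriality.
A: satisfies the condition.
B: satisfies the condition.
C: fails — world w0 has no successor.
Valid on: A, B.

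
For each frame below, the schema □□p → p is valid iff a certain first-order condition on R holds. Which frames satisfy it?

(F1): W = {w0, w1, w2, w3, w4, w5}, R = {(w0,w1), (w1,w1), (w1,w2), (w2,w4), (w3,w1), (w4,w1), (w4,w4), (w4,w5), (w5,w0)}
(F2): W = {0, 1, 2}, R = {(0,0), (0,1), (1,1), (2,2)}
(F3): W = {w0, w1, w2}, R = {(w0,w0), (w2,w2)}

(F2)

Frame correspondent (Sahlqvist): ∀x ∃w (xR²w ∧ x = w) — i.e. a generalized confluence (Geach) condition.
(F1): fails — at w0 but no w with w0R²w and w0=w.
(F2): holds.
(F3): fails — at w1 but no w with w1R²w and w1=w.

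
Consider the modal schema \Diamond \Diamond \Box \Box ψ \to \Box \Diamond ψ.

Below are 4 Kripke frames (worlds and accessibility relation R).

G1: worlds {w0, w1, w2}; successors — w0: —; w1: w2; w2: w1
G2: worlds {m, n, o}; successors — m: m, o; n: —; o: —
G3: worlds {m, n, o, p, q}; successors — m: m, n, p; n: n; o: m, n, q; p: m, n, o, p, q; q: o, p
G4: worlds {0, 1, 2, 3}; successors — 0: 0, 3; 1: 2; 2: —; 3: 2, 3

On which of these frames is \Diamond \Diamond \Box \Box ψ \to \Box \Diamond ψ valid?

This is the axiom for a generalized confluence (Geach) condition; its first-order frame correspondent is \forall x \forall y \forall z ((x R^2 y \wedge xRz) \to \exists w (y R^2 w \wedge zRw)).
G1: holds.
G2: fails — mR²m, mRo but no w with mR²w and oRw.
G3: fails — oR²n, oRq but no w with nR²w and qRw.
G4: fails — 0R²2, 0R0 but no w with 2R²w and 0Rw.

G1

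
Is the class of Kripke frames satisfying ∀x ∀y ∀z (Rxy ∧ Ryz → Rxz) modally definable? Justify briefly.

Yes — defined by □q → □□q

Yes: it is transitivity, defined by the 4 schema □q → □□q.
Suppose □q→□□q is valid. Take Rxy, Ryz and set V(q)={w : Rxw}. Then □q at x, so □□q at x, so □q at y, so q at z, i.e. Rxz.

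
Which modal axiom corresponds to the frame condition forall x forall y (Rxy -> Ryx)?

q → □◇q

A defining formula is q → □◇q (the B axiom).
Suppose q→□◇q is valid. Take Rxy and set V(q)={x}. Then q at x, so □◇q at x, so ◇q at y, so some z with Ryz has q; z=x, i.e. Ryx.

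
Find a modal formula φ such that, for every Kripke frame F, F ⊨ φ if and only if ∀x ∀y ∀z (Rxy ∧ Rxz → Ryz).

◇s → □◇s

The condition is the Euclidean property. The 5 schema ◇s → □◇s defines it.
Suppose ◇s→□◇s is valid. Take Rxy, Rxz and set V(s)={y}. Then ◇s at x, so □◇s at x, so ◇s at z, so some w with Rzw has s; w=y, i.e. Rzy. By symmetry of the argument, Ryz.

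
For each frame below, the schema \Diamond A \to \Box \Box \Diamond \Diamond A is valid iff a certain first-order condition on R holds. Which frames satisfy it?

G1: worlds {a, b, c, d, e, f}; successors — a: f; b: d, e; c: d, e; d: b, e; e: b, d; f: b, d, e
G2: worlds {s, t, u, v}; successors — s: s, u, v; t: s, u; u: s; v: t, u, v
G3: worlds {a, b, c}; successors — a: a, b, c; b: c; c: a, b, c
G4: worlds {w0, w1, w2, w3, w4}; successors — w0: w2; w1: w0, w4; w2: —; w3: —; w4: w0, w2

The schema corresponds to a generalized confluence (Geach) condition: \forall x \forall y \forall z ((xRy \wedge x R^2 z) \to \exists w (y = w \wedge z R^2 w)).
G1: fails — aRf, aR²b but no w with f=w and bR²w.
G2: fails — vRt, vR²t but no w with t=w and tR²w.
G3: holds.
G4: fails — w1Rw0, w1R²w0 but no w with w0=w and w0R²w.

G3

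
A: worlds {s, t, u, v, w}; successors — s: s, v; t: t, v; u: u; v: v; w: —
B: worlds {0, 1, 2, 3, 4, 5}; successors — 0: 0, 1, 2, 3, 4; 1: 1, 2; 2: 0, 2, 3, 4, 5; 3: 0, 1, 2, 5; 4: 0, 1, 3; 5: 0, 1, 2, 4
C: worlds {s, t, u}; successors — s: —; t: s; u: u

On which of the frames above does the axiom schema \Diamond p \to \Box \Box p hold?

The schema corresponds to a generalized confluence (Geach) condition: \forall x \forall y \forall z ((xRy \wedge x R^2 z) \to \exists w (y = w \wedge z = w)).
A: fails — sRs, sR²v but s ≠ v.
B: fails — 0R0, 0R²1 but 0 ≠ 1.
C: holds.
Valid on: C.

C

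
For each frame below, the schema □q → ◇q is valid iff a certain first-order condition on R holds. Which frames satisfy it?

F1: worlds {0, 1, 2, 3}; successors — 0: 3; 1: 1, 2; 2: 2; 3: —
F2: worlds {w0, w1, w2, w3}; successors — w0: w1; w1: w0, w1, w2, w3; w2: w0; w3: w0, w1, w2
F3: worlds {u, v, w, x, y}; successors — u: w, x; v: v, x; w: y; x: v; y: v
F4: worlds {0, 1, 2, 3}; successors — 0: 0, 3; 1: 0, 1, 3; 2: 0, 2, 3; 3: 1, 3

F2, F3, F4

This is the axiom for seriality; its first-order frame correspondent is ∀x ∃y Rxy.
F1: fails — world 3 has no successor.
F2: condition met.
F3: condition met.
F4: condition met.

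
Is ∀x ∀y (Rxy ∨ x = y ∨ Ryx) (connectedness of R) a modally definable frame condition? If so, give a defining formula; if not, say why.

Modal frame validity is preserved under disjoint unions.
Take 2 disjoint single-world reflexive frames: each is trivially connected, but their disjoint union has 2 worlds with no edge between distinct components, so it is not connected.
So no modal formula (or set of formulas) defines exactly the connected frames.

No — not modally definable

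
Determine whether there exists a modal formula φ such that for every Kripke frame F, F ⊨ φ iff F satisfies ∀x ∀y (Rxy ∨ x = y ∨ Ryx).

Not definable by any modal formula

Modal frame validity is preserved under disjoint unions.
Take 4 disjoint single-world reflexive frames: each is trivially connected, but their disjoint union has 4 worlds with no edge between distinct components, so it is not connected.
Hence connectedness of R is not modally definable.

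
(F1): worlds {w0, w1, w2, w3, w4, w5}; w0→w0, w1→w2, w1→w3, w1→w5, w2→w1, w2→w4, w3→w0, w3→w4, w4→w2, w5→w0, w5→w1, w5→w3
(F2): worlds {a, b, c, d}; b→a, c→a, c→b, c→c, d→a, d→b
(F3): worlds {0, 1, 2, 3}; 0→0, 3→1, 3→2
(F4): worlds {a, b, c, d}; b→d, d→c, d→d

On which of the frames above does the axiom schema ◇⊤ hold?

Frame correspondent (Sahlqvist): ∀x ∃y Rxy — i.e. seriality.
(F1): ✓.
(F2): fails — world a has no successor.
(F3): fails — world 1 has no successor.
(F4): fails — world a has no successor.

(F1)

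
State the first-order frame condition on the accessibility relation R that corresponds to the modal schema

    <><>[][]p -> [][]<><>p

forall x forall y forall z ((x R^2 y & x R^2 z) -> exists w (y R^2 w & z R^2 w))

This is a Sahlqvist (Geach-type) schema ◇^2□^2p → □^2◇^2p.
Minimal-valuation argument: fix x; take any y with xR^2y and any z with xR^2z. Set V(p) to the set of worlds R-reachable from y in exactly 2 steps. Then □^2p holds at y, so the antecedent holds at x; validity forces ◇^2p at z, giving a w with zR^2w and yR^2w.
First-order correspondent: forall x forall y forall z ((x R^2 y & x R^2 z) -> exists w (y R^2 w & z R^2 w)).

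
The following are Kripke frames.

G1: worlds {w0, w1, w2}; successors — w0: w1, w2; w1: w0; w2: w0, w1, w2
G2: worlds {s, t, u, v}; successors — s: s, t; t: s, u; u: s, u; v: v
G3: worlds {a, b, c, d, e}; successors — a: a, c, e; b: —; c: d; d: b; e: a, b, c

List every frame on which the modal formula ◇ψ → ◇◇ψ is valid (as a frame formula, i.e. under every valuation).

This is the axiom for a generalized confluence (Geach) condition; its first-order frame correspondent is ∀x ∀y (xRy → ∃w (y = w ∧ xR²w)).
G1: fails — w1Rw0 but no w with w0=w and w1R²w.
G2: condition met.
G3: fails — cRd but no w with d=w and cR²w.

G2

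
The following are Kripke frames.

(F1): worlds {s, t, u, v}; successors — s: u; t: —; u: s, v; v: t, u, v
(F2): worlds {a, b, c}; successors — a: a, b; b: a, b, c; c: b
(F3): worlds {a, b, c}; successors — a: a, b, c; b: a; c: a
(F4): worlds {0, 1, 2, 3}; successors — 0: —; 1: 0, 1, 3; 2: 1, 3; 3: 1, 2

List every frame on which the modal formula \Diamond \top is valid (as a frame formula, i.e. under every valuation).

(F2), (F3)

The schema corresponds to seriality: \forall x \exists y Rxy.
(F1): fails — world t has no successor.
(F2): satisfies the condition.
(F3): satisfies the condition.
(F4): fails — world 0 has no successor.
Valid on: (F2), (F3).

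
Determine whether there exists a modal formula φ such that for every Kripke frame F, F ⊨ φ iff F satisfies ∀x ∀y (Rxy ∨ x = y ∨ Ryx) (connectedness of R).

No

Modal frame validity is preserved under disjoint unions.
Take 2 disjoint single-world reflexive frames: each is trivially connected, but their disjoint union has 2 worlds with no edge between distinct components, so it is not connected.
So the class is not modally definable.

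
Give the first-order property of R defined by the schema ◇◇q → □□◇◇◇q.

This is a Sahlqvist (Geach-type) schema ◇^2□^0q → □^2◇^3q.
First-order correspondent: ∀x ∀y ∀z ((xR²y ∧ xR²z) → ∃w (y = w ∧ zR³w)).

∀x ∀y ∀z ((xR²y ∧ xR²z) → ∃w (y = w ∧ zR³w))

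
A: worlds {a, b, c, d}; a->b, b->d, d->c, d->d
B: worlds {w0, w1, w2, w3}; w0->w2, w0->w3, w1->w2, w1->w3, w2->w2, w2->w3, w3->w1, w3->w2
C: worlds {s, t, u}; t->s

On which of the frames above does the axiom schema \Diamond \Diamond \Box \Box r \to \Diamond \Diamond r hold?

This is the axiom for a generalized confluence (Geach) condition; its first-order frame correspondent is \forall x \forall y (x R^2 y \to \exists w (y R^2 w \wedge x R^2 w)).
A: fails — bR²c but no w with cR²w and bR²w.
B: satisfies the condition.
C: satisfies the condition.
Valid on: B, C.

B, C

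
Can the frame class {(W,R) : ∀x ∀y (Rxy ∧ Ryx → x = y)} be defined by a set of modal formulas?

No

Modal frame validity is preserved under surjective bounded morphisms.
The 6-cycle (worlds w0,w1,w2,w3,w4,w5 with w0→w1→w2→w3→w4→w5→w0) is antisymmetric. Sending even-indexed worlds to s and odd-indexed worlds to t is a surjective bounded morphism onto the two-world frame with s↔t, which is not antisymmetric.
So no modal formula (or set of formulas) defines exactly the antisymmetric frames.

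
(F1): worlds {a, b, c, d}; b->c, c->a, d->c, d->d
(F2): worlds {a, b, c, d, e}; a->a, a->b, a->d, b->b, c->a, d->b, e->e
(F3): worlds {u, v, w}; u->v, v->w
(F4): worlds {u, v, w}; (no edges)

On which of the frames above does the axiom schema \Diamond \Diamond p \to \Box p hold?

(F4)

Frame correspondent (Sahlqvist): \forall x \forall y \forall z ((x R^2 y \wedge xRz) \to \exists w (y = w \wedge z = w)) — i.e. a generalized confluence (Geach) condition.
(F1): fails — bR²a, bRc but a ≠ c.
(F2): fails — aR²a, aRb but a ≠ b.
(F3): fails — uR²w, uRv but w ≠ v.
(F4): ✓.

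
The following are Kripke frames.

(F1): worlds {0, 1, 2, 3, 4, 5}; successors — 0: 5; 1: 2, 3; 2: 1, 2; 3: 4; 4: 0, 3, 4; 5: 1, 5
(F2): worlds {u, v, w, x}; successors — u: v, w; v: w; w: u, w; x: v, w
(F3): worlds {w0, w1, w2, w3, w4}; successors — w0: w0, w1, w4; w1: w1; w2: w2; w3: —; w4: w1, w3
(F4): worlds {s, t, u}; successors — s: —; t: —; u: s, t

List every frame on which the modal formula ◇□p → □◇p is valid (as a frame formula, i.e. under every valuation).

Frame correspondent (Sahlqvist): ∀x ∀y ∀z (Rxy ∧ Rxz → ∃w (Ryw ∧ Rzw)) — i.e. convergence.
(F1): fails — R12 and R13 but 2 and 3 have no common successor.
(F2): condition met.
(F3): fails — Rw4w1 and Rw4w3 but w1 and w3 have no common successor.
(F4): fails — Rus and Rus but s and s have no common successor.
Valid on: (F2).

(F2)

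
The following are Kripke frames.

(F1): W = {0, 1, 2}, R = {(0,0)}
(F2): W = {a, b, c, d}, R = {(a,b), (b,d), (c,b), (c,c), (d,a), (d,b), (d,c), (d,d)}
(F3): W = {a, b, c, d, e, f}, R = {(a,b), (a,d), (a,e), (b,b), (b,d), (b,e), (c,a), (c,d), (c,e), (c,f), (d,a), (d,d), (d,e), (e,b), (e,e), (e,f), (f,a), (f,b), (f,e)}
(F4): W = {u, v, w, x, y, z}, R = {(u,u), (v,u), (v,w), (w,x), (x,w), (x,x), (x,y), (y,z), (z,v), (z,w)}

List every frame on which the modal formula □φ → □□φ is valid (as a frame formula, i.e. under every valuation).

This is the axiom for transitivity; its first-order frame correspondent is ∀x ∀y ∀z (Rxy ∧ Ryz → Rxz).
(F1): satisfies the condition.
(F2): fails — Rab and Rbd but not Rad.
(F3): fails — Rae and Ref but not Raf.
(F4): fails — Rwx and Rxw but not Rww.
Valid on: (F1).

(F1)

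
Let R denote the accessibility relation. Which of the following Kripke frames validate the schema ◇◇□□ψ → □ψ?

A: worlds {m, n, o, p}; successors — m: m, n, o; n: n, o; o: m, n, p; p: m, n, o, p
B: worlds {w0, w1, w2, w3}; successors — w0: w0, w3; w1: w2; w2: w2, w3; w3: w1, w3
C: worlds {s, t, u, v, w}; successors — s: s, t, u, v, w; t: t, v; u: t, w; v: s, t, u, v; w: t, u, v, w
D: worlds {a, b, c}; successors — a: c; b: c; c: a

Frame correspondent (Sahlqvist): ∀x ∀y ∀z ((xR²y ∧ xRz) → ∃w (yR²w ∧ z = w)) — i.e. a generalized confluence (Geach) condition.
A: condition met.
B: fails — w0R²w1, w0Rw0 but no w with w1R²w and w0=w.
C: fails — sR²t, sRw but no w* with tR²w* and w=w*.
D: fails — aR²a, aRc but no w with aR²w and c=w.

A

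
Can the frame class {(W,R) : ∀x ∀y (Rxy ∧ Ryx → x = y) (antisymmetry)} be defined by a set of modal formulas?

No — not modally definable

Any modally definable frame class is closed under surjective bounded morphisms.
The 4-cycle (worlds w0,w1,w2,w3 with w0→w1→w2→w3→w0) is antisymmetric. Sending even-indexed worlds to a and odd-indexed worlds to b is a surjective bounded morphism onto the two-world frame with a↔b, which is not antisymmetric.
So no modal formula (or set of formulas) defines exactly the antisymmetric frames.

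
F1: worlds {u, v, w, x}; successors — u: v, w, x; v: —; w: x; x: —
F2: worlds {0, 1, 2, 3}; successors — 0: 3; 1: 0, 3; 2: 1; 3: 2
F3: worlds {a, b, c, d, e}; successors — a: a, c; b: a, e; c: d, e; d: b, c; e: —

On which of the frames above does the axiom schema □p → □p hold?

F1, F2, F3

Frame correspondent (Sahlqvist): ∀x ∀z (xRz → ∃w (xRw ∧ z = w)) — i.e. a generalized confluence (Geach) condition.
F1: ✓.
F2: ✓.
F3: ✓.
Valid on: F1, F2, F3.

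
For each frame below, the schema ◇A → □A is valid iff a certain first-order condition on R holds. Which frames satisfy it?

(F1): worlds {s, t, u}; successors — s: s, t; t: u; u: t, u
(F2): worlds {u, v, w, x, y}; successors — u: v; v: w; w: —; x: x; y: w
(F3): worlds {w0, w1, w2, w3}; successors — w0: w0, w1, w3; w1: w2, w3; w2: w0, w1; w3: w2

The schema corresponds to partial functionality: ∀x ∀y ∀z (Rxy ∧ Rxz → y = z).
(F1): fails — s sees both s and t.
(F2): holds.
(F3): fails — w0 sees both w0 and w1.
Valid on: (F2).

(F2)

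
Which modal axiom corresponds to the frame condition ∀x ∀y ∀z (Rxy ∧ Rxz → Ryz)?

◇p → □◇p

The condition is the Euclidean property. The 5 schema ◇p → □◇p defines it.
Suppose ◇p→□◇p is valid. Take Rxy, Rxz and set V(p)={y}. Then ◇p at x, so □◇p at x, so ◇p at z, so some w with Rzw has p; w=y, i.e. Rzy. By symmetry of the argument, Ryz.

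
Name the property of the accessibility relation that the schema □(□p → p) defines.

Suppose □(□p→p) is valid. Take Rxy and set V(p)={w : Ryw}. Then at y, □p holds; since □(□p→p) at x, □p→p at y, so p at y, i.e. Ryy.

shift-reflexivity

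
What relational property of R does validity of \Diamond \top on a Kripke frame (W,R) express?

This is a form of the D axiom.
It corresponds to seriality: \forall x \exists y Rxy.

Seriality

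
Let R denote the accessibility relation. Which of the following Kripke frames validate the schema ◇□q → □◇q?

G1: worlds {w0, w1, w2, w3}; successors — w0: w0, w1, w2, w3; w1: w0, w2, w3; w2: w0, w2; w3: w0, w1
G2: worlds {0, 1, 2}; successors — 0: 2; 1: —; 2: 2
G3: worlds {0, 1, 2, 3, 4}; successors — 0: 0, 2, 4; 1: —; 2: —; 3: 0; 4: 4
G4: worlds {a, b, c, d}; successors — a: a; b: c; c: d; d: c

Frame correspondent (Sahlqvist): ∀x ∀y ∀z (Rxy ∧ Rxz → ∃w (Ryw ∧ Rzw)) — i.e. convergence.
G1: holds.
G2: holds.
G3: fails — R00 and R02 but 0 and 2 have no common successor.
G4: holds.

G1, G2, G4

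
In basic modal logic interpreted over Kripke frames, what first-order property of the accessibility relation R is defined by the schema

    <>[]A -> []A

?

the Euclidean property

Replacing A by ¬A and contraposing gives the equivalent schema ◇A → □◇A.
Suppose ◇A→□◇A is valid. Take Rxy, Rxz and set V(A)={y}. Then ◇A at x, so □◇A at x, so ◇A at z, so some w with Rzw has A; w=y, i.e. Rzy. By symmetry of the argument, Ryz.
The converse is a direct semantic check.
Frame condition: forall x forall y forall z (Rxy & Rxz -> Ryz).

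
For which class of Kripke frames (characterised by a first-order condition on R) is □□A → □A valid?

Suppose □□A→□A is valid. Take Rxy and set V(A)={w : xR²w}. Then □□A at x, so □A at x, so A at y, i.e. ∃z(Rxz∧Rzy).

density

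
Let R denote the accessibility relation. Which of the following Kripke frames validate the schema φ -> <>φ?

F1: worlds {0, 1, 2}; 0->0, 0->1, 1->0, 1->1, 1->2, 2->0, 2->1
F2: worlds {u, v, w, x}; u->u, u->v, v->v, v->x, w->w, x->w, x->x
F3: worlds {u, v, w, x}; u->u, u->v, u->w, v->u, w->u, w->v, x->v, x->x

F2

Frame correspondent (Sahlqvist): forall x Rxx — i.e. reflexivity.
F1: fails — world 2 does not see itself.
F2: holds.
F3: fails — world v does not see itself.
Valid on: F2.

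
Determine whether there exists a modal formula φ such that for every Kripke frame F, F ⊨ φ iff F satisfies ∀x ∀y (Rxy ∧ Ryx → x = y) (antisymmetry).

No — not modally definable

Modal frame validity is preserved under surjective bounded morphisms.
The 8-cycle (worlds s,t,u,v,w,x,y,z with s→t→u→v→w→x→y→z→s) is antisymmetric. Sending even-indexed worlds to s and odd-indexed worlds to t is a surjective bounded morphism onto the two-world frame with s↔t, which is not antisymmetric.
So the class is not modally definable.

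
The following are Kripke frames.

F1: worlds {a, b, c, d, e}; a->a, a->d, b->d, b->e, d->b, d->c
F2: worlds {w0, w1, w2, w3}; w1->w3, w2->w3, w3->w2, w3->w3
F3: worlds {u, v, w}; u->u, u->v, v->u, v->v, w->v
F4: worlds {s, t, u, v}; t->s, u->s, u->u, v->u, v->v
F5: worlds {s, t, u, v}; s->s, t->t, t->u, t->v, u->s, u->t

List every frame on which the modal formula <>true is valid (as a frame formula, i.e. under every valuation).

This is the axiom for seriality; its first-order frame correspondent is forall x exists y Rxy.
F1: fails — world c has no successor.
F2: fails — world w0 has no successor.
F3: ✓.
F4: fails — world s has no successor.
F5: fails — world v has no successor.

F3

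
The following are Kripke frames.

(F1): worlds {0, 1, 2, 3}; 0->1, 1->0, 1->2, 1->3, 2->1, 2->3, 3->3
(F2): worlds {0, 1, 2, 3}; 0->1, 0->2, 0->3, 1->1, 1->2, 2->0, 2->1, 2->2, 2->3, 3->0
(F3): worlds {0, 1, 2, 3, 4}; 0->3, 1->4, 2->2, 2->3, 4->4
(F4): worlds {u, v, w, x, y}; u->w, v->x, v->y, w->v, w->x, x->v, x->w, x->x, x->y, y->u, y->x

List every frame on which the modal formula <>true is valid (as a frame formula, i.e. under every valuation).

(F1), (F2), (F4)

The schema corresponds to seriality: forall x exists y Rxy.
(F1): condition met.
(F2): condition met.
(F3): fails — world 3 has no successor.
(F4): condition met.
Valid on: (F1), (F2), (F4).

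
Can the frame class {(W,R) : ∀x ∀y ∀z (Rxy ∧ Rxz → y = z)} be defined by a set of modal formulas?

Yes: it is partial functionality, defined by the CD schema ◇p → □p.
Suppose ◇p→□p is valid. Take Rxy, Rxz and set V(p)={y}. Then ◇p at x, so □p at x, so p at z, i.e. z=y.

Yes, by ◇p → □p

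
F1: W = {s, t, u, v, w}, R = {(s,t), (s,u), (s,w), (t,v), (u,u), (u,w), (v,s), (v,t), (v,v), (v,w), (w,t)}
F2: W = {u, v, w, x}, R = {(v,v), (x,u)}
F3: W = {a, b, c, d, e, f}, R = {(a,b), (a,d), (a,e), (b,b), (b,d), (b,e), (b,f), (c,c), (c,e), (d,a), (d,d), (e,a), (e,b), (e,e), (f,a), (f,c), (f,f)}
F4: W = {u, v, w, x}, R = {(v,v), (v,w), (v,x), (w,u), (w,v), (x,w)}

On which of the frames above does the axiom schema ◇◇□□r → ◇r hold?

Frame correspondent (Sahlqvist): ∀x ∀y (xR²y → ∃w (yR²w ∧ xRw)) — i.e. a generalized confluence (Geach) condition.
F1: fails — sR²w but no w* with wR²w* and sRw*.
F2: holds.
F3: holds.
F4: fails — vR²u but no t with uR²t and vRt.

F2, F3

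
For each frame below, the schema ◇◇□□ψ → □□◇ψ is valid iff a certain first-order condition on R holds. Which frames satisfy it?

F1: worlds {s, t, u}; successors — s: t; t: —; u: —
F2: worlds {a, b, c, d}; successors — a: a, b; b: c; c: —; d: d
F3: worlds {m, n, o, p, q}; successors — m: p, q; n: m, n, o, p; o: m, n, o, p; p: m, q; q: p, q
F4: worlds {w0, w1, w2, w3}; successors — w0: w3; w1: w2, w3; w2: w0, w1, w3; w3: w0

F1, F3

This is the axiom for a generalized confluence (Geach) condition; its first-order frame correspondent is ∀x ∀y ∀z ((xR²y ∧ xR²z) → ∃w (yR²w ∧ zRw)).
F1: satisfies the condition.
F2: fails — aR²a, aR²c but no w with aR²w and cRw.
F3: satisfies the condition.
F4: fails — w0R²w0, w0R²w0 but no w with w0R²w and w0Rw.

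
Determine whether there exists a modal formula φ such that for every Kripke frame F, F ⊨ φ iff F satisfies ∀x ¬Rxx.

No

Modal frame validity is preserved under surjective bounded morphisms.
The 3-cycle (worlds s,t,u with s→t→u→s) is irreflexive, and the map sending every world to a single reflexive point • is a surjective bounded morphism (forth: every edge maps to (•,•); back: every world has a successor). So any modal formula valid on the 3-cycle is also valid on the reflexive point, which is not irreflexive.
So the class is not modally definable.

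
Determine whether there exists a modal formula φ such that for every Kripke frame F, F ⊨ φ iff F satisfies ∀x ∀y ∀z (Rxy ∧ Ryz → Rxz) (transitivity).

Definable; □r → □□r defines it

This is a Sahlqvist condition; the 4 axiom □r → □□r defines it.
Suppose □r→□□r is valid. Take Rxy, Ryz and set V(r)={w : Rxw}. Then □r at x, so □□r at x, so □r at y, so r at z, i.e. Rxz.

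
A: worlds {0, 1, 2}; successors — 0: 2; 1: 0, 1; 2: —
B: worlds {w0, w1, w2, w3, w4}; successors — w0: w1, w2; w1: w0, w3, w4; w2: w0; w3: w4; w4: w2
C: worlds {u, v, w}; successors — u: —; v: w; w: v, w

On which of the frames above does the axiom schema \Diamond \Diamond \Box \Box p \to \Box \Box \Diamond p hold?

This is the axiom for a generalized confluence (Geach) condition; its first-order frame correspondent is \forall x \forall y \forall z ((x R^2 y \wedge x R^2 z) \to \exists w (y R^2 w \wedge zRw)).
A: fails — 1R²0, 1R²0 but no w with 0R²w and 0Rw.
B: fails — w0R²w0, w0R²w0 but no w with w0R²w and w0Rw.
C: condition met.
Valid on: C.

C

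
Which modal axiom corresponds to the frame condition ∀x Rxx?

□p → p

This is reflexivity; the standard corresponding axiom is T: □p → p.
Suppose □p→p is valid. At any x set V(p)={w : Rxw}. Then □p holds at x, so p holds at x, i.e. Rxx.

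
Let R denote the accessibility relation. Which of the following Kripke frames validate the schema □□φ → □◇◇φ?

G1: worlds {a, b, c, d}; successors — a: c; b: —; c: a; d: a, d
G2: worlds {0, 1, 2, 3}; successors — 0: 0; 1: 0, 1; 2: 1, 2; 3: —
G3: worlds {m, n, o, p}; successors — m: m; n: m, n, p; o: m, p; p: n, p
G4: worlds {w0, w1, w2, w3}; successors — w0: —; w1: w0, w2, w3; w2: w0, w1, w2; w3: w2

G2, G3

Frame correspondent (Sahlqvist): ∀x ∀z (xRz → ∃w (xR²w ∧ zR²w)) — i.e. a generalized confluence (Geach) condition.
G1: fails — aRc but no w with aR²w and cR²w.
G2: holds.
G3: holds.
G4: fails — w1Rw0 but no w with w1R²w and w0R²w.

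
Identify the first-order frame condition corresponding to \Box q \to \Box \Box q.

Suppose □q→□□q is valid. Take Rxy, Ryz and set V(q)={w : Rxw}. Then □q at x, so □□q at x, so □q at y, so q at z, i.e. Rxz.

transitivity: \forall x \forall y \forall z (Rxy \wedge Ryz \to Rxz)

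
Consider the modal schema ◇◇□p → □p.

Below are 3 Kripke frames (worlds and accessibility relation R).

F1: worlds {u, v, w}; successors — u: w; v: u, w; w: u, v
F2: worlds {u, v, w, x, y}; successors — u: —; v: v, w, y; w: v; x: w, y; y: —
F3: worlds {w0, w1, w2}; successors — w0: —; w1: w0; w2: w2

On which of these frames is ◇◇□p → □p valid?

The schema corresponds to a generalized confluence (Geach) condition: ∀x ∀y ∀z ((xR²y ∧ xRz) → ∃w (yRw ∧ z = w)).
F1: fails — vR²u, vRu but no t with uRt and u=t.
F2: fails — vR²w, vRw but no t with wRt and w=t.
F3: ✓.
Valid on: F3.

F3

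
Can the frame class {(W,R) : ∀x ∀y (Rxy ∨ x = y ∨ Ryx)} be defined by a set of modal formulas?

Not modally definable

If a class were modally definable it would be closed under disjoint unions (Goldblatt–Thomason).
Take 4 disjoint single-world reflexive frames: each is trivially connected, but their disjoint union has 4 worlds with no edge between distinct components, so it is not connected.
So the class is not modally definable.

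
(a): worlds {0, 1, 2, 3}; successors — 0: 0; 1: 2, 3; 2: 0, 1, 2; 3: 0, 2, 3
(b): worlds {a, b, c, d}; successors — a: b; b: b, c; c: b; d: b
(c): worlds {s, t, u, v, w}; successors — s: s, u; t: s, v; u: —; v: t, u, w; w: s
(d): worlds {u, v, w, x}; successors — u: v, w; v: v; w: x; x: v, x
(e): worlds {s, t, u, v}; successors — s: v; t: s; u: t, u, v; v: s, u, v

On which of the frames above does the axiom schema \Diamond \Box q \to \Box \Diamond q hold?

Frame correspondent (Sahlqvist): \forall x \forall y \forall z (Rxy \wedge Rxz \to \exists w (Ryw \wedge Rzw)) — i.e. convergence.
(a): fails — R20 and R21 but 0 and 1 have no common successor.
(b): holds.
(c): fails — Rsu and Rsu but u and u have no common successor.
(d): fails — Ruv and Ruw but v and w have no common successor.
(e): fails — Rut and Ruu but t and u have no common successor.
Valid on: (b).

(b)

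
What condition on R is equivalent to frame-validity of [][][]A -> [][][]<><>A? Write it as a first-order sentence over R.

This is a Sahlqvist (Geach-type) schema ◇^0□^3A → □^3◇^2A.
Minimal-valuation argument: fix x; take any y with xR^0y and any z with xR^3z. Set V(A) to the set of worlds R-reachable from y in exactly 3 steps. Then □^3A holds at y, so the antecedent holds at x; validity forces ◇^2A at z, giving a w with zR^2w and yR^3w.
First-order correspondent: forall x forall z (x R^3 z -> exists w (x R^3 w & z R^2 w)).

forall x forall z (x R^3 z -> exists w (x R^3 w & z R^2 w))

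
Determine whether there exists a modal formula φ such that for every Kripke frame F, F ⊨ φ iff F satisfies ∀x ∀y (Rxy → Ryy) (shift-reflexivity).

Yes — defined by □(□r → r)

This is a Sahlqvist condition; the T□ axiom □(□r → r) defines it.
Suppose □(□r→r) is valid. Take Rxy and set V(r)={w : Ryw}. Then at y, □r holds; since □(□r→r) at x, □r→r at y, so r at y, i.e. Ryy.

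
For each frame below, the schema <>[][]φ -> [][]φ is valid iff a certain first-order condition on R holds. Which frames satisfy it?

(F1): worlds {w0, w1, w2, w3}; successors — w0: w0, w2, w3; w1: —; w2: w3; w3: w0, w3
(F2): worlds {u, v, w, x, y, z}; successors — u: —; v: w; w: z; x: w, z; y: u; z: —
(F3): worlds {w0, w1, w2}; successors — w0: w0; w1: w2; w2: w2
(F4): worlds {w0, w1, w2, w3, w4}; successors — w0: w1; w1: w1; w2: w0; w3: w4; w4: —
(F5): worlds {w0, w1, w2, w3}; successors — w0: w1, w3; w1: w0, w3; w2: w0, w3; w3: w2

Frame correspondent (Sahlqvist): forall x forall y forall z ((xRy & x R^2 z) -> exists w (y R^2 w & z = w)) — i.e. a generalized confluence (Geach) condition.
(F1): fails — w0Rw2, w0R²w2 but no w with w2R²w and w2=w.
(F2): fails — vRw, vR²z but no t with wR²t and z=t.
(F3): holds.
(F4): holds.
(F5): fails — w0Rw1, w0R²w0 but no w with w1R²w and w0=w.

(F3), (F4)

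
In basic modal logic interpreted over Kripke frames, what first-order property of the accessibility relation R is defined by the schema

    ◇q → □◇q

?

Suppose ◇q→□◇q is valid. Take Rxy, Rxz and set V(q)={y}. Then ◇q at x, so □◇q at x, so ◇q at z, so some w with Rzw has q; w=y, i.e. Rzy. By symmetry of the argument, Ryz.

The Euclidean property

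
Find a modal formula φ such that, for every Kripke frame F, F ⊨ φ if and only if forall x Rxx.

The condition is reflexivity. The T schema □r → r defines it.

□r → r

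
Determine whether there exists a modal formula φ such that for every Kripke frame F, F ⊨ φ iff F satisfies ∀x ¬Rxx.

No

Modal frame validity is preserved under surjective bounded morphisms.
The 2-cycle (worlds w0,w1 with w0→w1→w0) is irreflexive, and the map sending every world to a single reflexive point • is a surjective bounded morphism (forth: every edge maps to (•,•); back: every world has a successor). So any modal formula valid on the 2-cycle is also valid on the reflexive point, which is not irreflexive.
So the class is not modally definable.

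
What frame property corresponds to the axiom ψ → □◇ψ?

symmetry: ∀x ∀y (Rxy → Ryx)

Suppose ψ→□◇ψ is valid. Take Rxy and set V(ψ)={x}. Then ψ at x, so □◇ψ at x, so ◇ψ at y, so some z with Ryz has ψ; z=x, i.e. Ryx.
Conversely, any frame satisfying ∀x ∀y (Rxy → Ryx) validates the schema.
Frame condition: ∀x ∀y (Rxy → Ryx).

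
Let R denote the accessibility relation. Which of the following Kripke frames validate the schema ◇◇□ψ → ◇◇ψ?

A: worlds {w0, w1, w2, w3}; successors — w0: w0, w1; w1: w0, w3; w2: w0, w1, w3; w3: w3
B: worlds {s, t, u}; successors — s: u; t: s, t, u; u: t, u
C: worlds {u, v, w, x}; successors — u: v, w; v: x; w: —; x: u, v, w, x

The schema corresponds to a generalized confluence (Geach) condition: ∀x ∀y (xR²y → ∃w (yRw ∧ xR²w)).
A: holds.
B: holds.
C: fails — vR²w but no t with wRt and vR²t.
Valid on: A, B.

A, B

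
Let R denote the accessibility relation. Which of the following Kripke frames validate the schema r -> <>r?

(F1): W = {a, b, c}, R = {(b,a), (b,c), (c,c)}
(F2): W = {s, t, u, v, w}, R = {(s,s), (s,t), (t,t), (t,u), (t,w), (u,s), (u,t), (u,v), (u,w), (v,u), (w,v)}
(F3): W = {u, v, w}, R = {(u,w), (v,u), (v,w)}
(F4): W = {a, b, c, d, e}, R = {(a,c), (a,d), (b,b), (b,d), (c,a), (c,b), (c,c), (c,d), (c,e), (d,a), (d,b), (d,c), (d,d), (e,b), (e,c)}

Frame correspondent (Sahlqvist): forall x Rxx — i.e. reflexivity.
(F1): fails — world a does not see itself.
(F2): fails — world u does not see itself.
(F3): fails — world u does not see itself.
(F4): fails — world a does not see itself.

none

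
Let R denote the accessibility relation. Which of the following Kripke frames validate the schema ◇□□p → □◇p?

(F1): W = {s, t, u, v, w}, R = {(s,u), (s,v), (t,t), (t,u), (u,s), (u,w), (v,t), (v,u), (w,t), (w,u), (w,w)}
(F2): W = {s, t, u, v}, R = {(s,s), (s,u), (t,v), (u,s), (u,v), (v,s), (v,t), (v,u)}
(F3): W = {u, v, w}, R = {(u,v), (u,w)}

Frame correspondent (Sahlqvist): ∀x ∀y ∀z ((xRy ∧ xRz) → ∃w (yR²w ∧ zRw)) — i.e. a generalized confluence (Geach) condition.
(F1): condition met.
(F2): fails — vRt, vRt but no w with tR²w and tRw.
(F3): fails — uRv, uRv but no t with vR²t and vRt.
Valid on: (F1).

(F1)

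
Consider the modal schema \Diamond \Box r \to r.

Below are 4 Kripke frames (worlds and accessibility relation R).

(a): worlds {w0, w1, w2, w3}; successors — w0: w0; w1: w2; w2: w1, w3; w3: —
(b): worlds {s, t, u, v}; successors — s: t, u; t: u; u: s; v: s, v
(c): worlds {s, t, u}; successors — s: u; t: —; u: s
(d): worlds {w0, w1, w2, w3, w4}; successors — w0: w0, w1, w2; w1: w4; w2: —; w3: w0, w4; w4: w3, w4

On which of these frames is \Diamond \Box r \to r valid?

(c)

This is the axiom for symmetry; its first-order frame correspondent is \forall x \forall y (Rxy \to Ryx).
(a): fails — Rw2w3 but not Rw3w2.
(b): fails — Rvs but not Rsv.
(c): ✓.
(d): fails — Rw3w0 but not Rw0w3.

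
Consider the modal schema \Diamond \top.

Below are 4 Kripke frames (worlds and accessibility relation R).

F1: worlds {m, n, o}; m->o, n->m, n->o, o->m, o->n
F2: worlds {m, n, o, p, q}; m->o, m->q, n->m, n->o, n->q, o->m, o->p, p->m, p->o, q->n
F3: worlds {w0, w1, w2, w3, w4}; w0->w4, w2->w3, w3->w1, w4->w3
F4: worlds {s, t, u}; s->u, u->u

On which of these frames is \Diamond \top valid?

F1, F2

Frame correspondent (Sahlqvist): \forall x \exists y Rxy — i.e. seriality.
F1: ✓.
F2: ✓.
F3: fails — world w1 has no successor.
F4: fails — world t has no successor.
Valid on: F1, F2.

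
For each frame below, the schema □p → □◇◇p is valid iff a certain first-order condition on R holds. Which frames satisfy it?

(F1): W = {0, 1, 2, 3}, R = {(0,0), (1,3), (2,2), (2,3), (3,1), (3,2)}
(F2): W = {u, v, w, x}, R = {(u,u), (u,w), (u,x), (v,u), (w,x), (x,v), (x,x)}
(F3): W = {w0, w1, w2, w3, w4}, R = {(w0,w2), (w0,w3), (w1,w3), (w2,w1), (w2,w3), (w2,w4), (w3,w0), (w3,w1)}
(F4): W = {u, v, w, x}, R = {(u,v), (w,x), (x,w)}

(F1), (F2)

This is the axiom for a generalized confluence (Geach) condition; its first-order frame correspondent is ∀x ∀z (xRz → ∃w (xRw ∧ zR²w)).
(F1): satisfies the condition.
(F2): satisfies the condition.
(F3): fails — w2Rw4 but no w with w2Rw and w4R²w.
(F4): fails — uRv but no t with uRt and vR²t.
Valid on: (F1), (F2).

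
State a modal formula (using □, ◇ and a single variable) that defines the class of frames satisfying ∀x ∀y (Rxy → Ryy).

□(□q → q)

This is shift-reflexivity; the standard corresponding axiom is T□: □(□q → q).
Suppose □(□q→q) is valid. Take Rxy and set V(q)={w : Ryw}. Then at y, □q holds; since □(□q→q) at x, □q→q at y, so q at y, i.e. Ryy.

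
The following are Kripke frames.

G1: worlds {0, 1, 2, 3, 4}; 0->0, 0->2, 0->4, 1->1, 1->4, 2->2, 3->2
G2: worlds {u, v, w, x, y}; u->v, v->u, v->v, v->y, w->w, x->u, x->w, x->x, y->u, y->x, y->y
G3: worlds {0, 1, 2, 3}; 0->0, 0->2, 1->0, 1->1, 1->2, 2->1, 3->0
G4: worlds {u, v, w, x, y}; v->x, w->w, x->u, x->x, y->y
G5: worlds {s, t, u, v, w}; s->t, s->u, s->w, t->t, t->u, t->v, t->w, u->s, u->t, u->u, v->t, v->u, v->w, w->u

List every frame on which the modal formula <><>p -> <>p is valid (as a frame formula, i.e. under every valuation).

Frame correspondent (Sahlqvist): forall x forall y forall z (Rxy & Ryz -> Rxz) — i.e. transitivity.
G1: holds.
G2: fails — Ruv and Rvu but not Ruu.
G3: fails — R02 and R21 but not R01.
G4: fails — Rvx and Rxu but not Rvu.
G5: fails — Rwu and Rut but not Rwt.

G1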